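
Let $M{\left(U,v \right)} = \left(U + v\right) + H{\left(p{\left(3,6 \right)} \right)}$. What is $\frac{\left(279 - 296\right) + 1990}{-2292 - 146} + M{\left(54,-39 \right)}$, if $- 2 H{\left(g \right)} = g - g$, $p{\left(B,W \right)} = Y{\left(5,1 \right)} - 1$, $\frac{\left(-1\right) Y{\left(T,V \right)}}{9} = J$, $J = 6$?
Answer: $\frac{34597}{2438} \approx 14.191$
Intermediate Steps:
$Y{\left(T,V \right)} = -54$ ($Y{\left(T,V \right)} = \left(-9\right) 6 = -54$)
$p{\left(B,W \right)} = -55$ ($p{\left(B,W \right)} = -54 - 1 = -55$)
$H{\left(g \right)} = 0$ ($H{\left(g \right)} = - \frac{g - g}{2} = \left(- \frac{1}{2}\right) 0 = 0$)
$M{\left(U,v \right)} = U + v$ ($M{\left(U,v \right)} = \left(U + v\right) + 0 = U + v$)
$\frac{\left(279 - 296\right) + 1990}{-2292 - 146} + M{\left(54,-39 \right)} = \frac{\left(279 - 296\right) + 1990}{-2292 - 146} + \left(54 - 39\right) = \frac{\left(279 - 296\right) + 1990}{-2438} + 15 = \left(-17 + 1990\right) \left(- \frac{1}{2438}\right) + 15 = 1973 \left(- \frac{1}{2438}\right) + 15 = - \frac{1973}{2438} + 15 = \frac{34597}{2438}$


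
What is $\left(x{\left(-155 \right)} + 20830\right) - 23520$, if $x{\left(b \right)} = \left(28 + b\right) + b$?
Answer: $-2972$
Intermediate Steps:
$x{\left(b \right)} = 28 + 2 b$
$\left(x{\left(-155 \right)} + 20830\right) - 23520 = \left(\left(28 + 2 \left(-155\right)\right) + 20830\right) - 23520 = \left(\left(28 - 310\right) + 20830\right) - 23520 = \left(-282 + 20830\right) - 23520 = 20548 - 23520 = -2972$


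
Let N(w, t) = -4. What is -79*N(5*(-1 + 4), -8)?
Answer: 316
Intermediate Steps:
-79*N(5*(-1 + 4), -8) = -79*(-4) = 316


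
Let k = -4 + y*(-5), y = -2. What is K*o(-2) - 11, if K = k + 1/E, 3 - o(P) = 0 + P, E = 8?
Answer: 157/8 ≈ 19.625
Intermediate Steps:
o(P) = 3 - P (o(P) = 3 - (0 + P) = 3 - P)
k = 6 (k = -4 - 2*(-5) = -4 + 10 = 6)
K = 49/8 (K = 6 + 1/8 = 49/8 ≈ 6.1250)
K*o(-2) - 11 = 49*(3 - 1*(-2))/8 - 11 = 49*(3 + 2)/8 - 11 = (49/8)*5 - 11 = 245/8 - 11 = 157/8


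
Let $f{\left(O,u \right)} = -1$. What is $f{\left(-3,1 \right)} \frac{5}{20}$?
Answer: $- \frac{1}{4} \approx -0.25$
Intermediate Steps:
$f{\left(-3,1 \right)} \frac{5}{20} = - \frac{5}{20} = \left(-1\right) \frac{1}{4} = - \frac{1}{4}$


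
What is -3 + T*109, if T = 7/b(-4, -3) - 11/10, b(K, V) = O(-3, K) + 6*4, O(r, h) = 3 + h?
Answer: -20637/230 ≈ -89.726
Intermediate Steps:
b(K, V) = 27 + K (b(K, V) = (3 + K) + 6*4 = (3 + K) + 24 = 27 + K)
T = -183/230 (T = 7/(27 - 4) - 11/10 = 7/23 - 11*⅒ = 7*(1/23) - 11/10 = 7/23 - 11/10 = -183/230 ≈ -0.79565)
-3 + T*109 = -3 - 183/230*109 = -3 - 19947/230 = -20637/230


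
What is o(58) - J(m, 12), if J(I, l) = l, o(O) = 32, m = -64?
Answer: 20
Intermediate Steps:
o(58) - J(m, 12) = 32 - 1*12 = 32 - 12 = 20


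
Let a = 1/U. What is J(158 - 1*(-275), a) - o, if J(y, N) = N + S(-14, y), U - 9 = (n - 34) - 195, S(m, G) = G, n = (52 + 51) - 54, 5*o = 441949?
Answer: -75203069/855 ≈ -87957.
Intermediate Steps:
o = 441949/5 (o = (1/5)*441949 = 441949/5 ≈ 88390.)
n = 49 (n = 103 - 54 = 49)
U = -171 (U = 9 + ((49 - 34) - 195) = 9 + (15 - 195) = 9 - 180 = -171)
a = -1/171 (a = 1/(-171) = -1/171 ≈ -0.0058480)
J(y, N) = N + y
J(158 - 1*(-275), a) - o = (-1/171 + (158 - 1*(-275))) - 1*441949/5 = (-1/171 + (158 + 275)) - 441949/5 = (-1/171 + 433) - 441949/5 = 74042/171 - 441949/5 = -75203069/855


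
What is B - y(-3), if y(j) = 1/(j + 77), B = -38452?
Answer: -2845449/74 ≈ -38452.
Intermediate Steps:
y(j) = 1/(77 + j)
B - y(-3) = -38452 - 1/(77 - 3) = -38452 - 1/74 = -2845449/74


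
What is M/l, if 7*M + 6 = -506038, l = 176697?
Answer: -72292/176697 ≈ -0.40913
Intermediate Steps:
M = -72292 (M = -6/7 + (⅐)*(-506038) = -6/7 - 506038/7 = -72292)
M/l = -72292/176697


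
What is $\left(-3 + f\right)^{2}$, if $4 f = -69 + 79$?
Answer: $\frac{1}{4} \approx 0.25$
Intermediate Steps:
$f = \frac{5}{2}$ ($f = \frac{-69 + 79}{4} = \frac{1}{4} \cdot 10 = \frac{5}{2} \approx 2.5$)
$\left(-3 + f\right)^{2} = \left(-3 + \frac{5}{2}\right)^{2} = \left(- \frac{1}{2}\right)^{2} = \frac{1}{4}$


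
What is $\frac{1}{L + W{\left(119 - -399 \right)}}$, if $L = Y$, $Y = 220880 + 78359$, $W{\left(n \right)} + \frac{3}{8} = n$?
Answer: $\frac{8}{2398053} \approx 3.336 \cdot 10^{-6}$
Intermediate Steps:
$W{\left(n \right)} = - \frac{3}{8} + n$
$Y = 299239$
$L = 299239$
$\frac{1}{L + W{\left(119 - -399 \right)}} = \frac{1}{299239 + \left(- \frac{3}{8} + \left(119 - -399\right)\right)} = \frac{1}{299239 + \left(- \frac{3}{8} + \left(119 + 399\right)\right)} = \frac{1}{299239 + \left(- \frac{3}{8} + 518\right)} = \frac{1}{299239 + \frac{4141}{8}} = \frac{1}{\frac{2398053}{8}} = \frac{8}{2398053}$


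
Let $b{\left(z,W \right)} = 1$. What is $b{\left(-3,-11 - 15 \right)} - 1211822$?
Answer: $-1211821$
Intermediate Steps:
$b{\left(-3,-11 - 15 \right)} - 1211822 = 1 - 1211822 = -1211821$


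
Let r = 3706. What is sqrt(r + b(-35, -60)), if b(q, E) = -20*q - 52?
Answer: sqrt(4354) ≈ 65.985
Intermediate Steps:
b(q, E) = -52 - 20*q
sqrt(r + b(-35, -60)) = sqrt(3706 + (-52 - 20*(-35))) = sqrt(3706 + (-52 + 700)) = sqrt(3706 + 648) = sqrt(4354)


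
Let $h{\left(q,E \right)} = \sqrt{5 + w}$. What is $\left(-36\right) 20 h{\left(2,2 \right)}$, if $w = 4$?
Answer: $-2160$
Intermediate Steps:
$h{\left(q,E \right)} = 3$ ($h{\left(q,E \right)} = \sqrt{5 + 4} = \sqrt{9} = 3$)
$\left(-36\right) 20 h{\left(2,2 \right)} = \left(-36\right) 20 \cdot 3 = \left(-720\right) 3 = -2160$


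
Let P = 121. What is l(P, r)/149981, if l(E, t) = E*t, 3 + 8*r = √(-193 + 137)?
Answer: -363/1199848 + 121*I*√14/599924 ≈ -0.00030254 + 0.00075466*I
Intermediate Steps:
r = -3/8 + I*√14/4 (r = -3/8 + √(-193 + 137)/8 = -3/8 + √(-56)/8 = -3/8 + (2*I*√14)/8 = -3/8 + I*√14/4 ≈ -0.375 + 0.93541*I)
l(P, r)/149981 = (121*(-3/8 + I*√14/4))/149981 = (-363/8 + 121*I*√14/4)*(1/149981) = -363/1199848 + 121*I*√14/599924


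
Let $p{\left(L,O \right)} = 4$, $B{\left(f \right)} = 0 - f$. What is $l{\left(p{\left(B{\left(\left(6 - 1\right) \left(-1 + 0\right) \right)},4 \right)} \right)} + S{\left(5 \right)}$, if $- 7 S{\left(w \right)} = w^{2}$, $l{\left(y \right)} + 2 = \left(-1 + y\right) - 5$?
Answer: $- \frac{53}{7} \approx -7.5714$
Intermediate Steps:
$B{\left(f \right)} = - f$
$l{\left(y \right)} = -8 + y$ ($l{\left(y \right)} = -2 + \left(\left(-1 + y\right) - 5\right) = -2 + \left(-6 + y\right) = -8 + y$)
$S{\left(w \right)} = - \frac{w^{2}}{7}$
$l{\left(p{\left(B{\left(\left(6 - 1\right) \left(-1 + 0\right) \right)},4 \right)} \right)} + S{\left(5 \right)} = \left(-8 + 4\right) - \frac{5^{2}}{7} = -4 - \frac{25}{7} = - \frac{53}{7}$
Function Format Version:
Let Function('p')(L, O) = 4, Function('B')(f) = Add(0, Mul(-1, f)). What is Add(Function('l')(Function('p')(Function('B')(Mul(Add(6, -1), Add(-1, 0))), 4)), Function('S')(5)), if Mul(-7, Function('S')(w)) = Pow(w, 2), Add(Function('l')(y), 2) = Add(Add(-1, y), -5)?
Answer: Rational(-53, 7) ≈ -7.5714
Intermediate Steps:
Function('B')(f) = Mul(-1, f)
Function('l')(y) = Add(-8, y) (Function('l')(y) = Add(-2, Add(Add(-1, y), -5)) = Add(-2, Add(-6, y)) = Add(-8, y))
Function('S')(w) = Mul(Rational(-1, 7), Pow(w, 2))
Add(Function('l')(Function('p')(Function('B')(Mul(Add(6, -1), Add(-1, 0))), 4)), Function('S')(5)) = Add(Add(-8, 4), Mul(Rational(-1, 7), Pow(5, 2))) = Add(-4, Mul(Rational(-1, 7), 25)) = Add(-4, Rational(-25, 7)) = Rational(-53, 7)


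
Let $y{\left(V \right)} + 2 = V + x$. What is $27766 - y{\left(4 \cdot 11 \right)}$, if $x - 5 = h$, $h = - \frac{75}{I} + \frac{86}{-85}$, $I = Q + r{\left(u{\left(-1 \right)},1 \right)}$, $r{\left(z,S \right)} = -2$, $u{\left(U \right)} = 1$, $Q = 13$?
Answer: $\frac{25924586}{935} \approx 27727.0$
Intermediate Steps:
$I = 11$ ($I = 13 - 2 = 11$)
$h = - \frac{7321}{935}$ ($h = - \frac{75}{11} + \frac{86}{-85} = \left(-75\right) \frac{1}{11} + 86 \left(- \frac{1}{85}\right) = - \frac{75}{11} - \frac{86}{85} = - \frac{7321}{935} \approx -7.8299$)
$x = - \frac{2646}{935}$ ($x = 5 - \frac{7321}{935} = - \frac{2646}{935} \approx -2.8299$)
$y{\left(V \right)} = - \frac{4516}{935} + V$ ($y{\left(V \right)} = -2 + \left(V - \frac{2646}{935}\right) = -2 + \left(- \frac{2646}{935} + V\right) = - \frac{4516}{935} + V$)
$27766 - y{\left(4 \cdot 11 \right)} = 27766 - \left(- \frac{4516}{935} + 4 \cdot 11\right) = 27766 - \left(- \frac{4516}{935} + 44\right) = 27766 - \frac{36624}{935} = \frac{25924586}{935}$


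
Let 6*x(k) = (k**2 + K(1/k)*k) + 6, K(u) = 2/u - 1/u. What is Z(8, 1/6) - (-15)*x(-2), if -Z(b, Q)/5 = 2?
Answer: 25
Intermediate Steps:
K(u) = 1/u
x(k) = 1 + k**2/3 (x(k) = ((k**2 + k/(1/k)) + 6)/6 = ((k**2 + k*k) + 6)/6 = ((k**2 + k**2) + 6)/6 = (2*k**2 + 6)/6 = (6 + 2*k**2)/6 = 1 + k**2/3)
Z(b, Q) = -10 (Z(b, Q) = -5*2 = -10)
Z(8, 1/6) - (-15)*x(-2) = -10 - (-15)*(1 + (1/3)*(-2)**2) = -10 - (-15)*(1 + (1/3)*4) = -10 - (-15)*(1 + 4/3) = -10 - (-15)*7/3 = -10 - 15*(-7/3) = -10 + 35 = 25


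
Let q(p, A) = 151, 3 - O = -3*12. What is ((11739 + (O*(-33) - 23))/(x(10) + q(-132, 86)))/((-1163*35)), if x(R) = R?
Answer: -10429/6553505 ≈ -0.0015914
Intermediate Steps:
O = 39 (O = 3 - (-3)*12 = 3 - 1*(-36) = 3 + 36 = 39)
((11739 + (O*(-33) - 23))/(x(10) + q(-132, 86)))/((-1163*35)) = ((11739 + (39*(-33) - 23))/(10 + 151))/((-1163*35)) = ((11739 + (-1287 - 23))/161)/(-40705) = ((11739 - 1310)*(1/161))*(-1/40705) = (10429*(1/161))*(-1/40705) = (10429/161)*(-1/40705) = -10429/6553505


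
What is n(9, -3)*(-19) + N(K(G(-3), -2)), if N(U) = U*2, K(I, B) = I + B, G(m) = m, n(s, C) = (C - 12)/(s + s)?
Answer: 35/6 ≈ 5.8333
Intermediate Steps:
n(s, C) = (-12 + C)/(2*s) (n(s, C) = (-12 + C)/((2*s)) = (-12 + C)*(1/(2*s)) = (-12 + C)/(2*s))
K(I, B) = B + I
N(U) = 2*U
n(9, -3)*(-19) + N(K(G(-3), -2)) = ((1/2)*(-12 - 3)/9)*(-19) + 2*(-2 - 3) = ((1/2)*(1/9)*(-15))*(-19) + 2*(-5) = -5/6*(-19) - 10 = 95/6 - 10 = 35/6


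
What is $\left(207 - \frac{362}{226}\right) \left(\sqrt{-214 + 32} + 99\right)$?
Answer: $\frac{2297790}{113} + \frac{23210 i \sqrt{182}}{113} \approx 20334.0 + 2771.0 i$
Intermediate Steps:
$\left(207 - \frac{362}{226}\right) \left(\sqrt{-214 + 32} + 99\right) = \left(207 - \frac{181}{113}\right) \left(\sqrt{-182} + 99\right) = \left(207 - \frac{181}{113}\right) \left(i \sqrt{182} + 99\right) = \frac{23210 \left(99 + i \sqrt{182}\right)}{113} = \frac{2297790}{113} + \frac{23210 i \sqrt{182}}{113}$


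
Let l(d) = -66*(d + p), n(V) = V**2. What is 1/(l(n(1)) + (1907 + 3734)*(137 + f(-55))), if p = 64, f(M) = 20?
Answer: 1/881347 ≈ 1.1346e-6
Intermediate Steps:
l(d) = -4224 - 66*d (l(d) = -66*(d + 64) = -66*(64 + d) = -4224 - 66*d)
1/(l(n(1)) + (1907 + 3734)*(137 + f(-55))) = 1/((-4224 - 66*1**2) + (1907 + 3734)*(137 + 20)) = 1/((-4224 - 66*1) + 5641*157) = 1/((-4224 - 66) + 885637) = 1/(-4290 + 885637) = 1/881347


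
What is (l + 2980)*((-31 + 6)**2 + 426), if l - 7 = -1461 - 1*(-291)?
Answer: 1909667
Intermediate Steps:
l = -1163 (l = 7 + (-1461 - 1*(-291)) = 7 + (-1461 + 291) = 7 - 1170 = -1163)
(l + 2980)*((-31 + 6)**2 + 426) = (-1163 + 2980)*((-31 + 6)**2 + 426) = 1817*((-25)**2 + 426) = 1817*(625 + 426) = 1817*1051 = 1909667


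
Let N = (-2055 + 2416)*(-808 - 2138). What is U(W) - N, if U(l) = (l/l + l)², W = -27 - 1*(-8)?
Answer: 1063830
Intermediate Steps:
N = -1063506 (N = 361*(-2946) = -1063506)
W = -19 (W = -27 + 8 = -19)
U(l) = (1 + l)²
U(W) - N = (1 - 19)² - 1*(-1063506) = (-18)² + 1063506 = 324 + 1063506 = 1063830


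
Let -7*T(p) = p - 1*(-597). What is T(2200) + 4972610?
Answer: 34805473/7 ≈ 4.9722e+6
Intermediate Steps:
T(p) = -597/7 - p/7 (T(p) = -(p - 1*(-597))/7 = -(p + 597)/7 = -(597 + p)/7 = -597/7 - p/7)
T(2200) + 4972610 = (-597/7 - ⅐*2200) + 4972610 = (-597/7 - 2200/7) + 4972610 = -2797/7 + 4972610 = 34805473/7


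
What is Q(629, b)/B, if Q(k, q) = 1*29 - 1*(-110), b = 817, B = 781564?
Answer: 139/781564 ≈ 0.00017785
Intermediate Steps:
Q(k, q) = 139 (Q(k, q) = 29 + 110 = 139)
Q(629, b)/B = 139/781564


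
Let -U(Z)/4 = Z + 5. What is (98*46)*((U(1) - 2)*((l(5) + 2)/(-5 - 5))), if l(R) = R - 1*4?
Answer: 175812/5 ≈ 35162.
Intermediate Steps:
l(R) = -4 + R (l(R) = R - 4 = -4 + R)
U(Z) = -20 - 4*Z (U(Z) = -4*(Z + 5) = -4*(5 + Z) = -20 - 4*Z)
(98*46)*((U(1) - 2)*((l(5) + 2)/(-5 - 5))) = (98*46)*(((-20 - 4*1) - 2)*(((-4 + 5) + 2)/(-5 - 5))) = 4508*(((-20 - 4) - 2)*((1 + 2)/(-10))) = 4508*((-24 - 2)*(3*(-⅒))) = 4508*(-26*(-3/10)) = 4508*(39/5) = 175812/5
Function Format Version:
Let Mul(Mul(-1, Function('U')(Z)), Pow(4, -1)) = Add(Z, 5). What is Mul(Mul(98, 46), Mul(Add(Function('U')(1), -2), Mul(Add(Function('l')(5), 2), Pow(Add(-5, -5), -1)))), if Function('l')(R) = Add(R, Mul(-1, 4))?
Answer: Rational(175812, 5) ≈ 35162.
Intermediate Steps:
Function('l')(R) = Add(-4, R) (Function('l')(R) = Add(R, -4) = Add(-4, R))
Function('U')(Z) = Add(-20, Mul(-4, Z)) (Function('U')(Z) = Mul(-4, Add(Z, 5)) = Mul(-4, Add(5, Z)) = Add(-20, Mul(-4, Z)))
Mul(Mul(98, 46), Mul(Add(Function('U')(1), -2), Mul(Add(Function('l')(5), 2), Pow(Add(-5, -5), -1)))) = Mul(Mul(98, 46), Mul(Add(Add(-20, Mul(-4, 1)), -2), Mul(Add(Add(-4, 5), 2), Pow(Add(-5, -5), -1)))) = Mul(4508, Mul(Add(Add(-20, -4), -2), Mul(Add(1, 2), Pow(-10, -1)))) = Mul(4508, Mul(Add(-24, -2), Mul(3, Rational(-1, 10)))) = Mul(4508, Mul(-26, Rational(-3, 10))) = Mul(4508, Rational(39, 5)) = Rational(175812, 5)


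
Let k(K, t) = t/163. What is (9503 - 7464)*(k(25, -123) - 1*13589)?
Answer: -4516650070/163 ≈ -2.7710e+7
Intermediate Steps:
k(K, t) = t/163 (k(K, t) = t*(1/163) = t/163)
(9503 - 7464)*(k(25, -123) - 1*13589) = (9503 - 7464)*((1/163)*(-123) - 1*13589) = 2039*(-123/163 - 13589) = 2039*(-2215130/163) = -4516650070/163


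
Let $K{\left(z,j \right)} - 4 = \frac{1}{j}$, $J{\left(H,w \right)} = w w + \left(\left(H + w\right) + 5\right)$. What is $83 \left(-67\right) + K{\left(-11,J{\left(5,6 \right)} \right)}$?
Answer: $- \frac{288963}{52} \approx -5557.0$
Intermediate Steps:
$J{\left(H,w \right)} = 5 + H + w + w^{2}$ ($J{\left(H,w \right)} = w^{2} + \left(5 + H + w\right) = 5 + H + w + w^{2}$)
$K{\left(z,j \right)} = 4 + \frac{1}{j}$
$83 \left(-67\right) + K{\left(-11,J{\left(5,6 \right)} \right)} = 83 \left(-67\right) + \left(4 + \frac{1}{5 + 5 + 6 + 6^{2}}\right) = -5561 + \left(4 + \frac{1}{5 + 5 + 6 + 36}\right) = -5561 + \left(4 + \frac{1}{52}\right) = -5561 + \frac{209}{52} = - \frac{288963}{52}$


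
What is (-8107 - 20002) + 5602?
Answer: -22507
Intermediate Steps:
(-8107 - 20002) + 5602 = -28109 + 5602 = -22507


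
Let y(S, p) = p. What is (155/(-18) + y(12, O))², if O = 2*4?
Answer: 121/324 ≈ 0.37346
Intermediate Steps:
O = 8
(155/(-18) + y(12, O))² = (155/(-18) + 8)² = (155*(-1/18) + 8)² = (-155/18 + 8)² = (-11/18)² = 121/324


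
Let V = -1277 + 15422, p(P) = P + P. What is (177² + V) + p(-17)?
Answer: 45440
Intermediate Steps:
p(P) = 2*P
V = 14145
(177² + V) + p(-17) = (177² + 14145) + 2*(-17) = (31329 + 14145) - 34 = 45474 - 34 = 45440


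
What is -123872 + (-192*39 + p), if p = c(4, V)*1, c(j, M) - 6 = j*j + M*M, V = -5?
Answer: -131313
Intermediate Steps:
c(j, M) = 6 + M² + j² (c(j, M) = 6 + (j*j + M*M) = 6 + (j² + M²) = 6 + (M² + j²) = 6 + M² + j²)
p = 47 (p = (6 + (-5)² + 4²)*1 = (6 + 25 + 16)*1 = 47*1 = 47)
-123872 + (-192*39 + p) = -123872 + (-192*39 + 47) = -123872 + (-7488 + 47) = -123872 - 7441 = -131313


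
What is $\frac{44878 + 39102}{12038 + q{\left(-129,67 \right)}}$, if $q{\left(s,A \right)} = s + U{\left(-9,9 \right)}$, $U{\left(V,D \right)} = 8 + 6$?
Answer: $\frac{83980}{11923} \approx 7.0435$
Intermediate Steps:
$U{\left(V,D \right)} = 14$
$q{\left(s,A \right)} = 14 + s$ ($q{\left(s,A \right)} = s + 14 = 14 + s$)
$\frac{44878 + 39102}{12038 + q{\left(-129,67 \right)}} = \frac{44878 + 39102}{12038 + \left(14 - 129\right)} = \frac{83980}{12038 - 115} = \frac{83980}{11923}$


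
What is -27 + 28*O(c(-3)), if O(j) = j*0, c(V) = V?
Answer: -27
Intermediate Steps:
O(j) = 0
-27 + 28*O(c(-3)) = -27 + 28*0 = -27 + 0 = -27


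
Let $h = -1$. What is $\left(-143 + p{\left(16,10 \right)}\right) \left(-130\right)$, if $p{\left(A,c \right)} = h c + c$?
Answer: $18590$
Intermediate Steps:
$p{\left(A,c \right)} = 0$ ($p{\left(A,c \right)} = - c + c = 0$)
$\left(-143 + p{\left(16,10 \right)}\right) \left(-130\right) = \left(-143 + 0\right) \left(-130\right) = \left(-143\right) \left(-130\right) = 18590$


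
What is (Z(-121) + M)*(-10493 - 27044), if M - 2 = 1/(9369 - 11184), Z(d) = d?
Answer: 8107466482/1815 ≈ 4.4669e+6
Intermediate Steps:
M = 3629/1815 (M = 2 + 1/(9369 - 11184) = 2 + 1/(-1815) = 2 - 1/1815 = 3629/1815 ≈ 1.9994)
(Z(-121) + M)*(-10493 - 27044) = (-121 + 3629/1815)*(-10493 - 27044) = -215986/1815*(-37537) = 8107466482/1815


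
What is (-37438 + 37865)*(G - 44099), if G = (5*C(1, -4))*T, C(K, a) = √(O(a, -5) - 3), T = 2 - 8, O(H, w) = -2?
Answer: -18830273 - 12810*I*√5 ≈ -1.883e+7 - 28644.0*I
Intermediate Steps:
T = -6
C(K, a) = I*√5 (C(K, a) = √(-2 - 3) = √(-5) = I*√5)
G = -30*I*√5 (G = (5*(I*√5))*(-6) = (5*I*√5)*(-6) = -30*I*√5 ≈ -67.082*I)
(-37438 + 37865)*(G - 44099) = (-37438 + 37865)*(-30*I*√5 - 44099) = 427*(-44099 - 30*I*√5) = -18830273 - 12810*I*√5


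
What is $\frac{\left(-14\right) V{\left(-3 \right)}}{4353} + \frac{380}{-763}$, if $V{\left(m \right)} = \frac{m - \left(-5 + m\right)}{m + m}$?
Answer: $- \frac{4935715}{9964017} \approx -0.49535$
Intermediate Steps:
$V{\left(m \right)} = \frac{5}{2 m}$
$\frac{\left(-14\right) V{\left(-3 \right)}}{4353} + \frac{380}{-763} = \frac{\left(-14\right) \frac{5}{2 \left(-3\right)}}{4353} + \frac{380}{-763} = - 14 \cdot \frac{5}{2} \left(- \frac{1}{3}\right) \frac{1}{4353} + 380 \left(- \frac{1}{763}\right) = \left(-14\right) \left(- \frac{5}{6}\right) \frac{1}{4353} - \frac{380}{763} = \frac{35}{3} \cdot \frac{1}{4353} - \frac{380}{763} = \frac{35}{13059} - \frac{380}{763} = - \frac{4935715}{9964017}$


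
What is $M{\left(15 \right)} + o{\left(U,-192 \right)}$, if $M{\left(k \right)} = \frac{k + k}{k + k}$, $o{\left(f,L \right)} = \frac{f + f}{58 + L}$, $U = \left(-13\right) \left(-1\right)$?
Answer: $\frac{54}{67} \approx 0.80597$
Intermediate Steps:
$U = 13$
$o{\left(f,L \right)} = \frac{2 f}{58 + L}$
$M{\left(k \right)} = 1$ ($M{\left(k \right)} = \frac{2 k}{2 k} = 2 k \frac{1}{2 k} = 1$)
$M{\left(15 \right)} + o{\left(U,-192 \right)} = 1 + 2 \cdot 13 \frac{1}{58 - 192} = 1 + 2 \cdot 13 \frac{1}{-134} = 1 + 2 \cdot 13 \left(- \frac{1}{134}\right) = 1 - \frac{13}{67} = \frac{54}{67}$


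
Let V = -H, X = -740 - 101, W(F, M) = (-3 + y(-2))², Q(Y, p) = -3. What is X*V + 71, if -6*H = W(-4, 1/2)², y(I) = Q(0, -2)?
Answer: -181585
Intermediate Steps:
y(I) = -3
W(F, M) = 36 (W(F, M) = (-3 - 3)² = (-6)² = 36)
X = -841
H = -216 (H = -⅙*36² = -⅙*1296 = -216)
V = 216 (V = -1*(-216) = 216)
X*V + 71 = -841*216 + 71 = -181656 + 71 = -181585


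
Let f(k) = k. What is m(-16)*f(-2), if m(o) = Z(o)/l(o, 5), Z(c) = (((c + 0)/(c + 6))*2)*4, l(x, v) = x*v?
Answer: 8/25 ≈ 0.32000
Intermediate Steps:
l(x, v) = v*x
Z(c) = 8*c/(6 + c) (Z(c) = ((c/(6 + c))*2)*4 = (2*c/(6 + c))*4 = 8*c/(6 + c))
m(o) = 8/(5*(6 + o)) (m(o) = (8*o/(6 + o))/((5*o)) = (8*o/(6 + o))*(1/(5*o)) = 8/(5*(6 + o)))
m(-16)*f(-2) = (8/(5*(6 - 16)))*(-2) = ((8/5)/(-10))*(-2) = ((8/5)*(-1/10))*(-2) = -4/25*(-2) = 8/25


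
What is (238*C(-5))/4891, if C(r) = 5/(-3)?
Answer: -1190/14673 ≈ -0.081101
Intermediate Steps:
C(r) = -5/3 (C(r) = 5*(-⅓) = -5/3)
(238*C(-5))/4891 = (238*(-5/3))/4891 = -1190/3*1/4891 = -1190/14673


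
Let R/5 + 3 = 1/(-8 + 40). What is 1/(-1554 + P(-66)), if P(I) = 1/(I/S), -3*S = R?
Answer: -6336/9846619 ≈ -0.00064347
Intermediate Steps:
R = -475/32 (R = -15 + 5/(-8 + 40) = -15 + 5/32 = -475/32 ≈ -14.844)
S = 475/96 (S = -⅓*(-475/32) = 475/96 ≈ 4.9479)
P(I) = 475/(96*I) (P(I) = 1/(I/(475/96)) = 1/(I*(96/475)) = 1/(96*I/475) = 475/(96*I))
1/(-1554 + P(-66)) = 1/(-1554 + (475/96)/(-66)) = 1/(-1554 + (475/96)*(-1/66)) = 1/(-1554 - 475/6336) = 1/(-9846619/6336) = -6336/9846619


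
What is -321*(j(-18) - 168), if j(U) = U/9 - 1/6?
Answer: 109247/2 ≈ 54624.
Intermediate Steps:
j(U) = -⅙ + U/9 (j(U) = U*(⅑) - 1*⅙ = U/9 - ⅙ = -⅙ + U/9)
-321*(j(-18) - 168) = -321*((-⅙ + (⅑)*(-18)) - 168) = -321*((-⅙ - 2) - 168) = -321*(-13/6 - 168) = -321*(-1021/6) = 109247/2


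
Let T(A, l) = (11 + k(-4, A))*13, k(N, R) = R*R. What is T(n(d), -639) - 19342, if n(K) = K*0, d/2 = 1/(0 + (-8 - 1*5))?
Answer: -19199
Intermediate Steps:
d = -2/13 (d = 2/(0 + (-8 - 1*5)) = 2/(0 + (-8 - 5)) = 2/(0 - 13) = 2/(-13) = 2*(-1/13) = -2/13 ≈ -0.15385)
n(K) = 0
k(N, R) = R²
T(A, l) = 143 + 13*A² (T(A, l) = (11 + A²)*13 = 143 + 13*A²)
T(n(d), -639) - 19342 = (143 + 13*0²) - 19342 = (143 + 13*0) - 19342 = (143 + 0) - 19342 = 143 - 19342 = -19199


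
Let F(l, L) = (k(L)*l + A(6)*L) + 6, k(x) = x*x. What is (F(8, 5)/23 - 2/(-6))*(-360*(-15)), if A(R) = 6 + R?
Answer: 1477800/23 ≈ 64252.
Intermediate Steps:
k(x) = x²
F(l, L) = 6 + 12*L + l*L² (F(l, L) = (L²*l + (6 + 6)*L) + 6 = (l*L² + 12*L) + 6 = (12*L + l*L²) + 6 = 6 + 12*L + l*L²)
(F(8, 5)/23 - 2/(-6))*(-360*(-15)) = ((6 + 12*5 + 8*5²)/23 - 2/(-6))*(-360*(-15)) = ((6 + 60 + 8*25)*(1/23) - 2*(-⅙))*5400 = ((6 + 60 + 200)*(1/23) + ⅓)*5400 = (266*(1/23) + ⅓)*5400 = (266/23 + ⅓)*5400 = (821/69)*5400 = 1477800/23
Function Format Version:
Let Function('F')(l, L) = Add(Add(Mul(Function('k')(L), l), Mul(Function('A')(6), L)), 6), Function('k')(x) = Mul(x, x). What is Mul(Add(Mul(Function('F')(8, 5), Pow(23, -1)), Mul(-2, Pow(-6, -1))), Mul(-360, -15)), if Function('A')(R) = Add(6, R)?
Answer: Rational(1477800, 23) ≈ 64252.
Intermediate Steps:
Function('k')(x) = Pow(x, 2)
Function('F')(l, L) = Add(6, Mul(12, L), Mul(l, Pow(L, 2))) (Function('F')(l, L) = Add(Add(Mul(Pow(L, 2), l), Mul(Add(6, 6), L)), 6) = Add(Add(Mul(l, Pow(L, 2)), Mul(12, L)), 6) = Add(Add(Mul(12, L), Mul(l, Pow(L, 2))), 6) = Add(6, Mul(12, L), Mul(l, Pow(L, 2))))
Mul(Add(Mul(Function('F')(8, 5), Pow(23, -1)), Mul(-2, Pow(-6, -1))), Mul(-360, -15)) = Mul(Add(Mul(Add(6, Mul(12, 5), Mul(8, Pow(5, 2))), Pow(23, -1)), Mul(-2, Pow(-6, -1))), Mul(-360, -15)) = Mul(Add(Mul(Add(6, 60, Mul(8, 25)), Rational(1, 23)), Mul(-2, Rational(-1, 6))), 5400) = Mul(Add(Mul(Add(6, 60, 200), Rational(1, 23)), Rational(1, 3)), 5400) = Mul(Add(Mul(266, Rational(1, 23)), Rational(1, 3)), 5400) = Mul(Add(Rational(266, 23), Rational(1, 3)), 5400) = Mul(Rational(821, 69), 5400) = Rational(1477800, 23)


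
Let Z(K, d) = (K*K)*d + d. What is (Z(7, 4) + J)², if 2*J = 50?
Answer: 50625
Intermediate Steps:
J = 25 (J = (½)*50 = 25)
Z(K, d) = d + d*K² (Z(K, d) = K²*d + d = d*K² + d = d + d*K²)
(Z(7, 4) + J)² = (4*(1 + 7²) + 25)² = (4*(1 + 49) + 25)² = (4*50 + 25)² = (200 + 25)² = 225² = 50625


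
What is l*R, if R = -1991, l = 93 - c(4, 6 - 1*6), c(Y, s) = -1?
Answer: -187154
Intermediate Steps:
l = 94 (l = 93 - 1*(-1) = 93 + 1 = 94)
l*R = 94*(-1991) = -187154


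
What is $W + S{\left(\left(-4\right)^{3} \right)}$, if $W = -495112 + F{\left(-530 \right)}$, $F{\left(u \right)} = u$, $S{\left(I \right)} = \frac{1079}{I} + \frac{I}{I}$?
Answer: $- \frac{31722103}{64} \approx -4.9566 \cdot 10^{5}$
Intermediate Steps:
$S{\left(I \right)} = 1 + \frac{1079}{I}$ ($S{\left(I \right)} = \frac{1079}{I} + 1 = 1 + \frac{1079}{I}$)
$W = -495642$ ($W = -495112 - 530 = -495642$)
$W + S{\left(\left(-4\right)^{3} \right)} = -495642 + \frac{1079 + \left(-4\right)^{3}}{\left(-4\right)^{3}} = -495642 + \frac{1079 - 64}{-64} = -495642 - \frac{1015}{64} = - \frac{31722103}{64}$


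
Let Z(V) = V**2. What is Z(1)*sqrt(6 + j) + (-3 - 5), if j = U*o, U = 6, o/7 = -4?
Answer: -8 + 9*I*sqrt(2) ≈ -8.0 + 12.728*I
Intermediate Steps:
o = -28 (o = 7*(-4) = -28)
j = -168 (j = 6*(-28) = -168)
Z(1)*sqrt(6 + j) + (-3 - 5) = 1**2*sqrt(6 - 168) + (-3 - 5) = 1*sqrt(-162) - 8 = 1*(9*I*sqrt(2)) - 8 = 9*I*sqrt(2) - 8 = -8 + 9*I*sqrt(2)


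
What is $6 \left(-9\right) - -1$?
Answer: $-53$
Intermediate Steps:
$6 \left(-9\right) - -1 = -54 + \left(-5 + 6\right) = -54 + 1 = -53$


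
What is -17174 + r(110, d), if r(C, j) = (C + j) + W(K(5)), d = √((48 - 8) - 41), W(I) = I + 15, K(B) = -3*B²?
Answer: -17124 + I ≈ -17124.0 + 1.0*I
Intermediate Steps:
W(I) = 15 + I
d = I (d = √(40 - 41) = √(-1) = I ≈ 1.0*I)
r(C, j) = -60 + C + j (r(C, j) = (C + j) + (15 - 3*5²) = (C + j) + (15 - 3*25) = (C + j) + (15 - 75) = (C + j) - 60 = -60 + C + j)
-17174 + r(110, d) = -17174 + (-60 + 110 + I) = -17174 + (50 + I) = -17124 + I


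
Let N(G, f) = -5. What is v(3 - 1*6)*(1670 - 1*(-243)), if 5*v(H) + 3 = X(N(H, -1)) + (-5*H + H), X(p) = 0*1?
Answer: 17217/5 ≈ 3443.4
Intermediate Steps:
X(p) = 0
v(H) = -⅗ - 4*H/5 (v(H) = -⅗ + (0 + (-5*H + H))/5 = -⅗ + (0 - 4*H)/5 = -⅗ + (-4*H)/5 = -⅗ - 4*H/5)
v(3 - 1*6)*(1670 - 1*(-243)) = (-⅗ - 4*(3 - 1*6)/5)*(1670 - 1*(-243)) = (-⅗ - 4*(3 - 6)/5)*(1670 + 243) = (-⅗ - ⅘*(-3))*1913 = (-⅗ + 12/5)*1913 = (9/5)*1913 = 17217/5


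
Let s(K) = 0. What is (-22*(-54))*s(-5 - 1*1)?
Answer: 0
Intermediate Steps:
(-22*(-54))*s(-5 - 1*1) = -22*(-54)*0 = 1188*0 = 0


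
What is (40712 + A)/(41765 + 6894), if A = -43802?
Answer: -3090/48659 ≈ -0.063503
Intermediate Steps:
(40712 + A)/(41765 + 6894) = (40712 - 43802)/(41765 + 6894) = -3090/48659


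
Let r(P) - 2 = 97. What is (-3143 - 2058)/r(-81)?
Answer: -5201/99 ≈ -52.535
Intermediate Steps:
r(P) = 99 (r(P) = 2 + 97 = 99)
(-3143 - 2058)/r(-81) = (-3143 - 2058)/99 = -5201*1/99 = -5201/99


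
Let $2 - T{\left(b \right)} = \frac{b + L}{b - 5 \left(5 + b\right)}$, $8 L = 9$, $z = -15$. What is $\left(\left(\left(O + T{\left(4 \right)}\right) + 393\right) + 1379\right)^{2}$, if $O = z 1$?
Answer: $\frac{198049329}{64} \approx 3.0945 \cdot 10^{6}$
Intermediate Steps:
$L = \frac{9}{8}$ ($L = \frac{1}{8} \cdot 9 = \frac{9}{8} \approx 1.125$)
$O = -15$ ($O = \left(-15\right) 1 = -15$)
$T{\left(b \right)} = 2 - \frac{\frac{9}{8} + b}{-25 - 4 b}$ ($T{\left(b \right)} = 2 - \frac{b + \frac{9}{8}}{b - 5 \left(5 + b\right)} = 2 - \frac{\frac{9}{8} + b}{b - \left(25 + 5 b\right)} = 2 - \frac{\frac{9}{8} + b}{-25 - 4 b}$)
$\left(\left(\left(O + T{\left(4 \right)}\right) + 393\right) + 1379\right)^{2} = \left(\left(\left(-15 + \frac{409 + 72 \cdot 4}{8 \left(25 + 4 \cdot 4\right)}\right) + 393\right) + 1379\right)^{2} = \left(\left(\left(-15 + \frac{409 + 288}{8 \left(25 + 16\right)}\right) + 393\right) + 1379\right)^{2} = \left(\left(\left(-15 + \frac{1}{8} \cdot \frac{1}{41} \cdot 697\right) + 393\right) + 1379\right)^{2} = \left(\left(\left(-15 + \frac{17}{8}\right) + 393\right) + 1379\right)^{2} = \left(\left(- \frac{103}{8} + 393\right) + 1379\right)^{2} = \left(\frac{3041}{8} + 1379\right)^{2} = \left(\frac{14073}{8}\right)^{2} = \frac{198049329}{64}$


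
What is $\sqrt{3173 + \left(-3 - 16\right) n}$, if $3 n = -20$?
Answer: $\frac{\sqrt{29697}}{3} \approx 57.443$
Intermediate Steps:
$n = - \frac{20}{3}$ ($n = \frac{1}{3} \left(-20\right) = - \frac{20}{3} \approx -6.6667$)
$\sqrt{3173 + \left(-3 - 16\right) n} = \sqrt{3173 + \left(-3 - 16\right) \left(- \frac{20}{3}\right)} = \sqrt{3173 - - \frac{380}{3}} = \sqrt{3173 + \frac{380}{3}} = \sqrt{\frac{9899}{3}} = \frac{\sqrt{29697}}{3}$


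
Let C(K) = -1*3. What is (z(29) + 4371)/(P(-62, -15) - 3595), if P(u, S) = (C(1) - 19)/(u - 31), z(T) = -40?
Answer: -402783/334313 ≈ -1.2048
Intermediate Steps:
C(K) = -3
P(u, S) = -22/(-31 + u) (P(u, S) = (-3 - 19)/(u - 31) = -22/(-31 + u))
(z(29) + 4371)/(P(-62, -15) - 3595) = (-40 + 4371)/(-22/(-31 - 62) - 3595) = 4331/(-22/(-93) - 3595) = 4331/(-22*(-1/93) - 3595) = 4331/(22/93 - 3595) = 4331/(-334313/93) = 4331*(-93/334313) = -402783/334313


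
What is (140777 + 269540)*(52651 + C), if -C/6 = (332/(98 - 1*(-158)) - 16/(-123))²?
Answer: 223071593303157875/10328064 ≈ 2.1599e+10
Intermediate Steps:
C = -126180289/10328064 (C = -6*(332/(98 - 1*(-158)) - 16/(-123))² = -6*(332/(98 + 158) - 16*(-1/123))² = -6*(332/256 + 16/123)² = -6*(332*(1/256) + 16/123)² = -6*(83/64 + 16/123)² = -6*(11233/7872)² = -6*126180289/61968384 = -126180289/10328064 ≈ -12.217)
(140777 + 269540)*(52651 + C) = (140777 + 269540)*(52651 - 126180289/10328064) = 410317*(543656717375/10328064) = 223071593303157875/10328064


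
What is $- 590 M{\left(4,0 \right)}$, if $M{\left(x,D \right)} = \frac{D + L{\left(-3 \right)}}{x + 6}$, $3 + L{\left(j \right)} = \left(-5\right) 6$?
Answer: $1947$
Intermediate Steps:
$L{\left(j \right)} = -33$ ($L{\left(j \right)} = -3 - 30 = -33$)
$M{\left(x,D \right)} = \frac{-33 + D}{6 + x}$ ($M{\left(x,D \right)} = \frac{D - 33}{x + 6} = \frac{-33 + D}{6 + x}$)
$- 590 M{\left(4,0 \right)} = - 590 \frac{-33 + 0}{6 + 4} = - 590 \cdot \frac{1}{10} \left(-33\right) = \left(-590\right) \left(- \frac{33}{10}\right) = 1947$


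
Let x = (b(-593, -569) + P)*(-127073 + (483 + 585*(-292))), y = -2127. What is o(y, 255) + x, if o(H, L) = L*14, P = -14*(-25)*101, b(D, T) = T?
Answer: -10344213640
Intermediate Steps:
P = 35350 (P = 350*101 = 35350)
o(H, L) = 14*L
x = -10344217210 (x = (-569 + 35350)*(-127073 + (483 + 585*(-292))) = 34781*(-127073 + (483 - 170820)) = 34781*(-127073 - 170337) = 34781*(-297410) = -10344217210)
o(y, 255) + x = 14*255 - 10344217210 = 3570 - 10344217210 = -10344213640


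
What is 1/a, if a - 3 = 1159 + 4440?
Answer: 1/5602 ≈ 0.00017851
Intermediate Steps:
a = 5602 (a = 3 + (1159 + 4440) = 3 + 5599 = 5602)
1/a = 1/5602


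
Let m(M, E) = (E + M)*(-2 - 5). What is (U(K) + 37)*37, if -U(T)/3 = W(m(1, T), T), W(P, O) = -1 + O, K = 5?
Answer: 925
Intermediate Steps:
m(M, E) = -7*E - 7*M (m(M, E) = (E + M)*(-7) = -7*E - 7*M)
U(T) = 3 - 3*T (U(T) = -3*(-1 + T) = 3 - 3*T)
(U(K) + 37)*37 = ((3 - 3*5) + 37)*37 = ((3 - 15) + 37)*37 = (-12 + 37)*37 = 25*37 = 925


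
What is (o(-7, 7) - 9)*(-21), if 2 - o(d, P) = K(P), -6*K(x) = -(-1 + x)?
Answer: 168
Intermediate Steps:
K(x) = -1/6 + x/6 (K(x) = -(-1)*(-1 + x)/6 = -(1 - x)/6 = -1/6 + x/6)
o(d, P) = 13/6 - P/6 (o(d, P) = 2 - (-1/6 + P/6) = 2 + (1/6 - P/6) = 13/6 - P/6)
(o(-7, 7) - 9)*(-21) = ((13/6 - 1/6*7) - 9)*(-21) = ((13/6 - 7/6) - 9)*(-21) = (1 - 9)*(-21) = -8*(-21) = 168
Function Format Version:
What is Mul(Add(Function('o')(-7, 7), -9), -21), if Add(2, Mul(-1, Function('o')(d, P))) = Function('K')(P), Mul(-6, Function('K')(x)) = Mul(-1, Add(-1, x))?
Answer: 168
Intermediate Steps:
Function('K')(x) = Add(Rational(-1, 6), Mul(Rational(1, 6), x)) (Function('K')(x) = Mul(Rational(-1, 6), Mul(-1, Add(-1, x))) = Mul(Rational(-1, 6), Add(1, Mul(-1, x))) = Add(Rational(-1, 6), Mul(Rational(1, 6), x)))
Function('o')(d, P) = Add(Rational(13, 6), Mul(Rational(-1, 6), P)) (Function('o')(d, P) = Add(2, Mul(-1, Add(Rational(-1, 6), Mul(Rational(1, 6), P)))) = Add(2, Add(Rational(1, 6), Mul(Rational(-1, 6), P))) = Add(Rational(13, 6), Mul(Rational(-1, 6), P)))
Mul(Add(Function('o')(-7, 7), -9), -21) = Mul(Add(Add(Rational(13, 6), Mul(Rational(-1, 6), 7)), -9), -21) = Mul(Add(Add(Rational(13, 6), Rational(-7, 6)), -9), -21) = Mul(Add(1, -9), -21) = Mul(-8, -21) = 168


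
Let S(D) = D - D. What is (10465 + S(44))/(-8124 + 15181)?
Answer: 10465/7057 ≈ 1.4829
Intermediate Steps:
S(D) = 0
(10465 + S(44))/(-8124 + 15181) = (10465 + 0)/(-8124 + 15181) = 10465/7057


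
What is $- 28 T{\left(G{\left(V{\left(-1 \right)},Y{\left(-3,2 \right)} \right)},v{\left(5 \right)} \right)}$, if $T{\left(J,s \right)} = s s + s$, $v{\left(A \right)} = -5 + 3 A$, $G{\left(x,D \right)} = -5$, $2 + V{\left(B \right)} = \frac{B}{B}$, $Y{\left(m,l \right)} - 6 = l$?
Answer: $-3080$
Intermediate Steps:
$Y{\left(m,l \right)} = 6 + l$
$V{\left(B \right)} = -1$ ($V{\left(B \right)} = -2 + \frac{B}{B} = -2 + 1 = -1$)
$T{\left(J,s \right)} = s + s^{2}$ ($T{\left(J,s \right)} = s^{2} + s = s + s^{2}$)
$- 28 T{\left(G{\left(V{\left(-1 \right)},Y{\left(-3,2 \right)} \right)},v{\left(5 \right)} \right)} = - 28 \left(-5 + 3 \cdot 5\right) \left(1 + \left(-5 + 3 \cdot 5\right)\right) = - 28 \left(-5 + 15\right) \left(1 + \left(-5 + 15\right)\right) = - 28 \cdot 10 \left(1 + 10\right) = - 28 \cdot 10 \cdot 11 = \left(-28\right) 110 = -3080$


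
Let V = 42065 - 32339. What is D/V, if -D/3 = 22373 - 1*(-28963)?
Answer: -25668/1621 ≈ -15.835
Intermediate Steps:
D = -154008 (D = -3*(22373 - 1*(-28963)) = -3*(22373 + 28963) = -3*51336 = -154008)
V = 9726
D/V = -154008/9726 = -154008*1/9726 = -25668/1621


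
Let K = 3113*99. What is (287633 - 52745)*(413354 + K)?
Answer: 169481322408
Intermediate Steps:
K = 308187
(287633 - 52745)*(413354 + K) = (287633 - 52745)*(413354 + 308187) = 234888*721541 = 169481322408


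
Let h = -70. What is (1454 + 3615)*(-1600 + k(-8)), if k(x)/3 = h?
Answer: -9174890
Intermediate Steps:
k(x) = -210 (k(x) = 3*(-70) = -210)
(1454 + 3615)*(-1600 + k(-8)) = (1454 + 3615)*(-1600 - 210) = 5069*(-1810) = -9174890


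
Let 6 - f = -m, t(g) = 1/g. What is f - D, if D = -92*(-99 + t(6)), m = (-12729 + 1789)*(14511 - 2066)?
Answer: -408472160/3 ≈ -1.3616e+8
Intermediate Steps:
m = -136148300 (m = -10940*12445 = -136148300)
D = 27278/3 (D = -92*(-99 + 1/6) = -92*(-99 + ⅙) = -92*(-593/6) = 27278/3 ≈ 9092.7)
f = -136148294 (f = 6 - (-1)*(-136148300) = 6 - 1*136148300 = 6 - 136148300 = -136148294)
f - D = -136148294 - 1*27278/3 = -136148294 - 27278/3 = -408472160/3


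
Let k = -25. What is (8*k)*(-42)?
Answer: 8400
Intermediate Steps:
(8*k)*(-42) = (8*(-25))*(-42) = -200*(-42) = 8400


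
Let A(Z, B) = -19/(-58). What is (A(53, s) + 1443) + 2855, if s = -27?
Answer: 249303/58 ≈ 4298.3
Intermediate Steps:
A(Z, B) = 19/58 (A(Z, B) = -19*(-1/58) = 19/58)
(A(53, s) + 1443) + 2855 = (19/58 + 1443) + 2855 = 83713/58 + 2855 = 249303/58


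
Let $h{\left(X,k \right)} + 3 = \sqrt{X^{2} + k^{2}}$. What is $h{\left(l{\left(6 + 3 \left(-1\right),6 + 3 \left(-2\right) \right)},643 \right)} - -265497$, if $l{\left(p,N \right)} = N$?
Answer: $266137$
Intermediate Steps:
$h{\left(X,k \right)} = -3 + \sqrt{X^{2} + k^{2}}$
$h{\left(l{\left(6 + 3 \left(-1\right),6 + 3 \left(-2\right) \right)},643 \right)} - -265497 = \left(-3 + \sqrt{\left(6 + 3 \left(-2\right)\right)^{2} + 643^{2}}\right) - -265497 = \left(-3 + \sqrt{\left(6 - 6\right)^{2} + 413449}\right) + 265497 = \left(-3 + \sqrt{0^{2} + 413449}\right) + 265497 = \left(-3 + \sqrt{0 + 413449}\right) + 265497 = \left(-3 + \sqrt{413449}\right) + 265497 = \left(-3 + 643\right) + 265497 = 640 + 265497 = 266137$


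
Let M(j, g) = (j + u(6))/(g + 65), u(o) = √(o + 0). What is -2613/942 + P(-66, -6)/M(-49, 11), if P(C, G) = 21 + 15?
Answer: -44182141/752030 - 2736*√6/2395 ≈ -61.549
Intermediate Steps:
P(C, G) = 36
u(o) = √o
M(j, g) = (j + √6)/(65 + g) (M(j, g) = (j + √6)/(g + 65) = (j + √6)/(65 + g))
-2613/942 + P(-66, -6)/M(-49, 11) = -2613/942 + 36/(((-49 + √6)/(65 + 11))) = -2613*1/942 + 36/(((-49 + √6)/76)) = -871/314 + 36/(((-49 + √6)/76)) = -871/314 + 36/(-49/76 + √6/76)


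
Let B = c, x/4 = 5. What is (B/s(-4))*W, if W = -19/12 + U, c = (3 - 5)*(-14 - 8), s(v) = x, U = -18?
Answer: -517/12 ≈ -43.083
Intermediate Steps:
x = 20 (x = 4*5 = 20)
s(v) = 20
c = 44 (c = -2*(-22) = 44)
W = -235/12 (W = -19/12 - 18 = -235/12 ≈ -19.583)
B = 44
(B/s(-4))*W = (44/20)*(-235/12) = ((1/20)*44)*(-235/12) = (11/5)*(-235/12) = -517/12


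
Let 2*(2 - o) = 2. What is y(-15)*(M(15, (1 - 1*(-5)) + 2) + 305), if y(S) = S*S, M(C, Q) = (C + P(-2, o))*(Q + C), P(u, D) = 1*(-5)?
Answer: 120375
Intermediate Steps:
o = 1 (o = 2 - 1/2*2 = 2 - 1 = 1)
P(u, D) = -5
M(C, Q) = (-5 + C)*(C + Q) (M(C, Q) = (C - 5)*(Q + C) = (-5 + C)*(C + Q))
y(S) = S**2
y(-15)*(M(15, (1 - 1*(-5)) + 2) + 305) = (-15)**2*((15**2 - 5*15 - 5*((1 - 1*(-5)) + 2) + 15*((1 - 1*(-5)) + 2)) + 305) = 225*((225 - 75 - 5*((1 + 5) + 2) + 15*((1 + 5) + 2)) + 305) = 225*((225 - 75 - 5*(6 + 2) + 15*(6 + 2)) + 305) = 225*((225 - 75 - 5*8 + 15*8) + 305) = 225*((225 - 75 - 40 + 120) + 305) = 225*(230 + 305) = 225*535 = 120375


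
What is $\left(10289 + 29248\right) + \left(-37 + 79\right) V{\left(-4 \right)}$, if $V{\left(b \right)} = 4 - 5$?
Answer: $39495$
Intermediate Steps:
$V{\left(b \right)} = -1$
$\left(10289 + 29248\right) + \left(-37 + 79\right) V{\left(-4 \right)} = \left(10289 + 29248\right) + \left(-37 + 79\right) \left(-1\right) = 39537 + 42 \left(-1\right) = 39537 - 42 = 39495$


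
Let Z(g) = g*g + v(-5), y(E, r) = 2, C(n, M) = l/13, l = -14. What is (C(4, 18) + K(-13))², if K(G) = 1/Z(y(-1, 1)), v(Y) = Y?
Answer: 729/169 ≈ 4.3136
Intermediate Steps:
C(n, M) = -14/13
Z(g) = -5 + g² (Z(g) = g*g - 5 = g² - 5 = -5 + g²)
K(G) = -1 (K(G) = 1/(-5 + 2²) = 1/(-5 + 4) = 1/(-1) = -1)
(C(4, 18) + K(-13))² = (-14/13 - 1)² = (-27/13)² = 729/169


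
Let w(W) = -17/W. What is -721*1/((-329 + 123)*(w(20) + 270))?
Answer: 10/769 ≈ 0.013004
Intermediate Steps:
-721*1/((-329 + 123)*(w(20) + 270)) = -721*1/((-329 + 123)*(-17/20 + 270)) = -721*(-1/(206*(-17*1/20 + 270))) = -721*(-1/(206*(-17/20 + 270))) = -721/((-206*5383/20)) = -721/(-554449/10) = -721*(-10/554449) = 10/769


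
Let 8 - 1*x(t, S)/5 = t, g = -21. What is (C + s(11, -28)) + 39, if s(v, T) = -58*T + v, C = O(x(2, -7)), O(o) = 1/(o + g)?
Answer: 15067/9 ≈ 1674.1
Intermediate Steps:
x(t, S) = 40 - 5*t
O(o) = 1/(-21 + o) (O(o) = 1/(o - 21) = 1/(-21 + o))
C = ⅑ (C = 1/(-21 + (40 - 5*2)) = 1/(-21 + (40 - 10)) = 1/(-21 + 30) = 1/9 = ⅑ ≈ 0.11111)
s(v, T) = v - 58*T
(C + s(11, -28)) + 39 = (⅑ + (11 - 58*(-28))) + 39 = (⅑ + (11 + 1624)) + 39 = (⅑ + 1635) + 39 = 14716/9 + 39 = 15067/9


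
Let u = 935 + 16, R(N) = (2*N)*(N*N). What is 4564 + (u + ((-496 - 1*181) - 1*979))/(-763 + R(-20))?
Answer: 76507037/16763 ≈ 4564.0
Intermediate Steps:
R(N) = 2*N³ (R(N) = (2*N)*N² = 2*N³)
u = 951
4564 + (u + ((-496 - 1*181) - 1*979))/(-763 + R(-20)) = 4564 + (951 + ((-496 - 1*181) - 1*979))/(-763 + 2*(-20)³) = 4564 + (951 + ((-496 - 181) - 979))/(-763 + 2*(-8000)) = 4564 + (951 + (-677 - 979))/(-763 - 16000) = 4564 + (951 - 1656)/(-16763) = 4564 - 705*(-1/16763) = 4564 + 705/16763 = 76507037/16763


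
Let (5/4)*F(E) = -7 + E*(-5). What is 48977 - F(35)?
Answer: 245613/5 ≈ 49123.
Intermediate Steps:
F(E) = -28/5 - 4*E (F(E) = 4*(-7 + E*(-5))/5 = 4*(-7 - 5*E)/5 = -28/5 - 4*E)
48977 - F(35) = 48977 - (-28/5 - 4*35) = 48977 - (-28/5 - 140) = 48977 - 1*(-728/5) = 48977 + 728/5 = 245613/5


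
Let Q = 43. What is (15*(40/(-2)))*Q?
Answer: -12900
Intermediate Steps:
(15*(40/(-2)))*Q = (15*(40/(-2)))*43 = (15*(40*(-1/2)))*43 = (15*(-20))*43 = -300*43 = -12900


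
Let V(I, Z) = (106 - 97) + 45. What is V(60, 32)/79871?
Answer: 54/79871 ≈ 0.00067609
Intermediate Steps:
V(I, Z) = 54 (V(I, Z) = 9 + 45 = 54)
V(60, 32)/79871 = 54/79871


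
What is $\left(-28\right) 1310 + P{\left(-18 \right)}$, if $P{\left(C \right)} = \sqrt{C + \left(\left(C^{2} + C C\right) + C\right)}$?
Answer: $-36680 + 6 \sqrt{17} \approx -36655.0$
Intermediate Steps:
$P{\left(C \right)} = \sqrt{2 C + 2 C^{2}}$ ($P{\left(C \right)} = \sqrt{C + \left(\left(C^{2} + C^{2}\right) + C\right)} = \sqrt{C + \left(2 C^{2} + C\right)} = \sqrt{C + \left(C + 2 C^{2}\right)} = \sqrt{2 C + 2 C^{2}}$)
$\left(-28\right) 1310 + P{\left(-18 \right)} = \left(-28\right) 1310 + \sqrt{2} \sqrt{- 18 \left(1 - 18\right)} = -36680 + \sqrt{2} \sqrt{\left(-18\right) \left(-17\right)} = -36680 + \sqrt{2} \sqrt{306} = -36680 + \sqrt{2} \cdot 3 \sqrt{34} = -36680 + 6 \sqrt{17}$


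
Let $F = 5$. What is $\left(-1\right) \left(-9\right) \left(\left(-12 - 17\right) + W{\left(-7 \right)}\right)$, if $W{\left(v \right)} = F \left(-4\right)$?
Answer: $-441$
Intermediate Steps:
$W{\left(v \right)} = -20$ ($W{\left(v \right)} = 5 \left(-4\right) = -20$)
$\left(-1\right) \left(-9\right) \left(\left(-12 - 17\right) + W{\left(-7 \right)}\right) = \left(-1\right) \left(-9\right) \left(\left(-12 - 17\right) - 20\right) = 9 \left(-29 - 20\right) = 9 \left(-49\right) = -441$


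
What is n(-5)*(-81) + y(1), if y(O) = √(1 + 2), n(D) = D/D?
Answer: -81 + √3 ≈ -79.268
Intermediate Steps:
n(D) = 1
y(O) = √3
n(-5)*(-81) + y(1) = 1*(-81) + √3 = -81 + √3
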